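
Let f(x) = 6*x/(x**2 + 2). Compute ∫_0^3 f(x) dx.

-3*log(2) + 3*log(11)

Let u = x**2 + 2, so du = 2*x dx. When x = 0, u = 2; when x = 3, u = 11.
The integral becomes 3·∫ 1/u du from 2 to 11, with antiderivative 3*log(u).
Back in x: F(x) = 3*log(x**2 + 2).
Then F(3) - F(0) = (3*log(11)) - (log(8)) = -3*log(2) + 3*log(11).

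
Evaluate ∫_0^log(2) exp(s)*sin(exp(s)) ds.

Let u = exp(s), so du = exp(s) ds. When s = 0, u = 1; when s = log(2), u = 2.
The integral becomes ∫ sin(u) du from 1 to 2, with antiderivative -cos(u).
Back in s: F(s) = -cos(exp(s)).
Then F(log(2)) - F(0) = (-cos(2)) - (-cos(1)) = -cos(2) + cos(1).

-cos(2) + cos(1)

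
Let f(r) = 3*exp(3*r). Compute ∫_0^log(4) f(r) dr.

Let u = exp(r), so du = exp(r) dr. When r = 0, u = 1; when r = log(4), u = 4.
The integral becomes 3·∫ u**2 du from 1 to 4, with antiderivative u**3.
Back in r: F(r) = exp(3*r).
Then F(log(4)) - F(0) = (64) - (1) = 63.

63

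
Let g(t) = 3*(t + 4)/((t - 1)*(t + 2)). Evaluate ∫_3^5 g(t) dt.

Factor the denominator: t**2 + t - 2 = (t + 2)(t - 1).
Partial fractions: 3*(t + 4)/((t - 1)*(t + 2)) = -2/(t + 2) + 5/(t - 1).
An antiderivative is F(t) = 5*log(t - 1) - 2*log(t + 2).
Then F(5) - F(3) = (-2*log(7) + 10*log(2)) - (log(32/25)) = -2*log(7) + 2*log(5) + 5*log(2).

-2*log(7) + 2*log(5) + 5*log(2)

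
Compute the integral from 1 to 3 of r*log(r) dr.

Integrate by parts once (u = ln r, dv = r dr).
An antiderivative is F(r) = r**2*(2*log(r) - 1)/4.
Then F(3) - F(1) = (-9/4 + 9*log(3)/2) - (-1/4) = -2 + 9*log(3)/2.

-2 + 9*log(3)/2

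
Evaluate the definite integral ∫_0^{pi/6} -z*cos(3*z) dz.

Integrate by parts once (u = z, dv = -cos(3*z) dz).
An antiderivative is F(z) = -z*sin(3*z)/3 - cos(3*z)/9.
Then F(pi/6) - F(0) = (-pi/18) - (-1/9) = 1/9 - pi/18.

1/9 - pi/18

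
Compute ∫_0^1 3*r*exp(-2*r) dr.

Integrate by parts once (u = r, dv = 3*exp(-2*r) dr).
An antiderivative is F(r) = (-6*r - 3)*exp(-2*r)/4.
Then F(1) - F(0) = (-9*exp(-2)/4) - (-3/4) = 3/4 - 9*exp(-2)/4.

3/4 - 9*exp(-2)/4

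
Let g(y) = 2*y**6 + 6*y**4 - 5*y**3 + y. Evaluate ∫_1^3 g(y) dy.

28664/35

By the power rule, an antiderivative is F(y) = 2*y**7/7 + 6*y**5/5 - 5*y**4/4 + y**2/2.
Then F(3) - F(1) = (114759/140) - (103/140) = 28664/35.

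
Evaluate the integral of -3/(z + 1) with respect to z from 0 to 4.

An antiderivative is F(z) = -3*log(z + 1).
Then F(4) - F(0) = (-3*log(5)) - (0) = -3*log(5).

-3*log(5)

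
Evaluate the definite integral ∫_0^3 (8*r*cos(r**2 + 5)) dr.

-4*sin(5) + 4*sin(14)

Let u = r**2 + 5, so du = 2*r dr. When r = 0, u = 5; when r = 3, u = 14.
The integral becomes 4·∫ cos(u) du from 5 to 14, with antiderivative 4*sin(u).
Back in r: F(r) = 4*sin(r**2 + 5).
Then F(3) - F(0) = (4*sin(14)) - (4*sin(5)) = -4*sin(5) + 4*sin(14).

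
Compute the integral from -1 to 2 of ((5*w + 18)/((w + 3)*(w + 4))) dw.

-log(2) + 3*log(5)

Factor the denominator: w**2 + 7*w + 12 = (w + 4)(w + 3).
Partial fractions: (5*w + 18)/((w + 3)*(w + 4)) = 2/(w + 4) + 3/(w + 3).
An antiderivative is F(w) = 3*log(w + 3) + 2*log(w + 4).
Then F(2) - F(-1) = (2*log(2) + 2*log(3) + 3*log(5)) - (log(72)) = -log(2) + 3*log(5).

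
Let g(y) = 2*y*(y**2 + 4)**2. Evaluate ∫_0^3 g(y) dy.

Let u = y**2 + 4, so du = 2*y dy. When y = 0, u = 4; when y = 3, u = 13.
The integral becomes ∫ u**2 du from 4 to 13, with antiderivative u**3/3.
Back in y: F(y) = (y**2 + 4)**3/3.
Then F(3) - F(0) = (2197/3) - (64/3) = 711.

711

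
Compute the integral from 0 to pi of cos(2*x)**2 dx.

pi/2

Use the identity cos^2(2*x) = (1 + cos(4*x))/2.
An antiderivative is F(x) = x/2 + sin(4*x)/8.
Then F(pi) - F(0) = (pi/2) - (0) = pi/2.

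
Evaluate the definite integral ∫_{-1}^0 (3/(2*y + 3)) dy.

3*log(3)/2

An antiderivative is F(y) = 3*log(2*y + 3)/2.
Then F(0) - F(-1) = (3*log(3)/2) - (0) = 3*log(3)/2.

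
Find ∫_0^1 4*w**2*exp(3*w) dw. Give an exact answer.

-8/27 + 20*exp(3)/27

Integrate by parts twice (u = w^2, dv = 4*exp(3*w) dw).
An antiderivative is F(w) = (36*w**2 - 24*w + 8)*exp(3*w)/27.
Then F(1) - F(0) = (20*exp(3)/27) - (8/27) = -8/27 + 20*exp(3)/27.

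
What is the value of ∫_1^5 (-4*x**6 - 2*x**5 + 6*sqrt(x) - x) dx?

-349064/7 + 20*sqrt(5)

By the power rule, an antiderivative is F(x) = -4*x**7/7 - x**6/3 + 4*x**(3/2) - x**2/2.
Then F(5) - F(1) = (-2094275/42 + 20*sqrt(5)) - (109/42) = -349064/7 + 20*sqrt(5).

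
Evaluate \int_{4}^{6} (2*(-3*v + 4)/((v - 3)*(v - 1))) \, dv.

-4*log(3) - log(5)

Factor the denominator: v**2 - 4*v + 3 = (v - 1)(v - 3).
Partial fractions: 2*(-3*v + 4)/((v - 3)*(v - 1)) = -1/(v - 1) - 5/(v - 3).
An antiderivative is F(v) = -5*log(v - 3) - log(v - 1).
Then F(6) - F(4) = (-5*log(3) - log(5)) - (-log(3)) = -4*log(3) - log(5).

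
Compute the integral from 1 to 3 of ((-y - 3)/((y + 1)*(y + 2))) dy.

Factor the denominator: y**2 + 3*y + 2 = (y + 2)(y + 1).
Partial fractions: (-y - 3)/((y + 1)*(y + 2)) = 1/(y + 2) - 2/(y + 1).
An antiderivative is F(y) = -2*log(y + 1) + log(y + 2).
Then F(3) - F(1) = (log(5/16)) - (log(3/4)) = log(5/12).

log(5/12)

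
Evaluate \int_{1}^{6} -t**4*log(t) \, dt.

Integrate by parts once (u = ln t, dv = -t**4 dt).
An antiderivative is F(t) = -t**5*(5*log(t) - 1)/25.
Then F(6) - F(1) = (7776/25 - 7776*log(6)/5) - (1/25) = 311 - 7776*log(6)/5.

311 - 7776*log(6)/5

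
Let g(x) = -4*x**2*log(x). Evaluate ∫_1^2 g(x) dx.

Integrate by parts once (u = ln x, dv = -4*x**2 dx).
An antiderivative is F(x) = -4*x**3*(3*log(x) - 1)/9.
Then F(2) - F(1) = (32/9 - 32*log(2)/3) - (4/9) = 28/9 - 32*log(2)/3.

28/9 - 32*log(2)/3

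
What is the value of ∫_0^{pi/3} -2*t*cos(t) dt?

Integrate by parts once (u = t, dv = -2*cos(t) dt).
An antiderivative is F(t) = -2*t*sin(t) - 2*cos(t).
Then F(pi/3) - F(0) = (-sqrt(3)*pi/3 - 1) - (-2) = -sqrt(3)*pi/3 + 1.

-sqrt(3)*pi/3 + 1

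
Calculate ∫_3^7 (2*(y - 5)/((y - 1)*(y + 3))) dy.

-6*log(3) + 4*log(5)

Factor the denominator: y**2 + 2*y - 3 = (y + 3)(y - 1).
Partial fractions: 2*(y - 5)/((y - 1)*(y + 3)) = 4/(y + 3) - 2/(y - 1).
An antiderivative is F(y) = -2*log(y - 1) + 4*log(y + 3).
Then F(7) - F(3) = (-2*log(3) + 2*log(2) + 4*log(5)) - (2*log(2) + 4*log(3)) = -6*log(3) + 4*log(5).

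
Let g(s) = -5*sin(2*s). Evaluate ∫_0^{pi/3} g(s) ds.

-15/4

An antiderivative is F(s) = 5*cos(2*s)/2.
Then F(pi/3) - F(0) = (-5/4) - (5/2) = -15/4.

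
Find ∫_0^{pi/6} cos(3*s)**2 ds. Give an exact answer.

Use the identity cos^2(3*s) = (1 + cos(6*s))/2.
An antiderivative is F(s) = s/2 + sin(6*s)/12.
Then F(pi/6) - F(0) = (pi/12) - (0) = pi/12.

pi/12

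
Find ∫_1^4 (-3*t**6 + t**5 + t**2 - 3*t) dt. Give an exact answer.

By the power rule, an antiderivative is F(t) = -3*t**7/7 + t**6/6 + t**3/3 - 3*t**2/2.
Then F(4) - F(1) = (-44392/7) - (-10/7) = -44382/7.

-44382/7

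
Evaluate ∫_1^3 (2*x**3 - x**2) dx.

By the power rule, an antiderivative is F(x) = x**4/2 - x**3/3.
Then F(3) - F(1) = (63/2) - (1/6) = 94/3.

94/3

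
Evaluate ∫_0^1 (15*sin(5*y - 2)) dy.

Let u = 5*y - 2, so du = 5 dy. When y = 0, u = -2; when y = 1, u = 3.
The integral becomes 3·∫ sin(u) du from -2 to 3, with antiderivative -3*cos(u).
Back in y: F(y) = -3*cos(5*y - 2).
Then F(1) - F(0) = (-3*cos(3)) - (-3*cos(2)) = 3*cos(2) - 3*cos(3).

3*cos(2) - 3*cos(3)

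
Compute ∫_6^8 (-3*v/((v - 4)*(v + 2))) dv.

Factor the denominator: v**2 - 2*v - 8 = (v + 2)(v - 4).
Partial fractions: -3*v/((v - 4)*(v + 2)) = -1/(v + 2) - 2/(v - 4).
An antiderivative is F(v) = -2*log(v - 4) - log(v + 2).
Then F(8) - F(6) = (-5*log(2) - log(5)) - (-log(32)) = -log(5).

-log(5)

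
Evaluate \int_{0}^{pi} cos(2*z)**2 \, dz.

Use the identity cos^2(2*z) = (1 + cos(4*z))/2.
An antiderivative is F(z) = z/2 + sin(4*z)/8.
Then F(pi) - F(0) = (pi/2) - (0) = pi/2.

pi/2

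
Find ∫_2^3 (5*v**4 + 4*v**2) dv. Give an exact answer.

709/3

By the power rule, an antiderivative is F(v) = v**5 + 4*v**3/3.
Then F(3) - F(2) = (279) - (128/3) = 709/3.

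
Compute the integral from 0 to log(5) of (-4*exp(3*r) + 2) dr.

-496/3 + log(25)

An antiderivative is F(r) = -4*exp(3*r)/3 + 2*r.
Then F(log(5)) - F(0) = (-500/3 + log(25)) - (-4/3) = -496/3 + log(25).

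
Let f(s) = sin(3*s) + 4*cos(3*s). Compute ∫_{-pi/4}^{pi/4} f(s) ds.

An antiderivative is F(s) = 4*sin(3*s)/3 - cos(3*s)/3.
Then F(pi/4) - F(-pi/4) = (5*sqrt(2)/6) - (-sqrt(2)/2) = 4*sqrt(2)/3.

4*sqrt(2)/3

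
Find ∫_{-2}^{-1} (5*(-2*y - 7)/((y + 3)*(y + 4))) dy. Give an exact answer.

-5*log(3)

Factor the denominator: y**2 + 7*y + 12 = (y + 4)(y + 3).
Partial fractions: 5*(-2*y - 7)/((y + 3)*(y + 4)) = -5/(y + 4) - 5/(y + 3).
An antiderivative is F(y) = -5*log(y + 3) - 5*log(y + 4).
Then F(-1) - F(-2) = (-5*log(3) - 5*log(2)) - (-log(32)) = -5*log(3).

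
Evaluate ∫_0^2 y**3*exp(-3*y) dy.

2/27 - 122*exp(-6)/27

Integrate by parts 3 times (u = y^3, dv = exp(-3*y) dy).
An antiderivative is F(y) = (-9*y**3 - 9*y**2 - 6*y - 2)*exp(-3*y)/27.
Then F(2) - F(0) = (-122*exp(-6)/27) - (-2/27) = 2/27 - 122*exp(-6)/27.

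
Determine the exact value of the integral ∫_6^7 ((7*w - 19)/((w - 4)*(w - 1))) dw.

Factor the denominator: w**2 - 5*w + 4 = (w - 1)(w - 4).
Partial fractions: (7*w - 19)/((w - 4)*(w - 1)) = 4/(w - 1) + 3/(w - 4).
An antiderivative is F(w) = 3*log(w - 4) + 4*log(w - 1).
Then F(7) - F(6) = (4*log(2) + 7*log(3)) - (3*log(2) + 4*log(5)) = -4*log(5) + log(2) + 7*log(3).

-4*log(5) + log(2) + 7*log(3)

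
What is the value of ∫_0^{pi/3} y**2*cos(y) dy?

-sqrt(3) + sqrt(3)*pi**2/18 + pi/3

Integrate by parts twice (u = y^2, dv = cos(y) dy).
An antiderivative is F(y) = y**2*sin(y) + 2*y*cos(y) - 2*sin(y).
Then F(pi/3) - F(0) = (-sqrt(3) + sqrt(3)*pi**2/18 + pi/3) - (0) = -sqrt(3) + sqrt(3)*pi**2/18 + pi/3.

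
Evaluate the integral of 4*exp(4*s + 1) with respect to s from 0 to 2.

Let u = 4*s + 1, so du = 4 ds. When s = 0, u = 1; when s = 2, u = 9.
The integral becomes ∫ exp(u) du from 1 to 9, with antiderivative exp(u).
Back in s: F(s) = exp(4*s + 1).
Then F(2) - F(0) = (exp(9)) - (exp(1)) = -exp(1) + exp(9).

-exp(1) + exp(9)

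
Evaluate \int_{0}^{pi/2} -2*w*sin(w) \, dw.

-2

Integrate by parts once (u = w, dv = -2*sin(w) dw).
An antiderivative is F(w) = 2*w*cos(w) - 2*sin(w).
Then F(pi/2) - F(0) = (-2) - (0) = -2.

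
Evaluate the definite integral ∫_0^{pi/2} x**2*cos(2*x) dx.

Integrate by parts twice (u = x^2, dv = cos(2*x) dx).
An antiderivative is F(x) = x**2*sin(2*x)/2 + x*cos(2*x)/2 - sin(2*x)/4.
Then F(pi/2) - F(0) = (-pi/4) - (0) = -pi/4.

-pi/4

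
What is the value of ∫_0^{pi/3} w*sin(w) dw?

-pi/6 + sqrt(3)/2

Integrate by parts once (u = w, dv = sin(w) dw).
An antiderivative is F(w) = -w*cos(w) + sin(w).
Then F(pi/3) - F(0) = (-pi/6 + sqrt(3)/2) - (0) = -pi/6 + sqrt(3)/2.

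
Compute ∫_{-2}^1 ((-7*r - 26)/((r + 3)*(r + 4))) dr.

-8*log(2) - 2*log(5)

Factor the denominator: r**2 + 7*r + 12 = (r + 4)(r + 3).
Partial fractions: (-7*r - 26)/((r + 3)*(r + 4)) = -2/(r + 4) - 5/(r + 3).
An antiderivative is F(r) = -5*log(r + 3) - 2*log(r + 4).
Then F(1) - F(-2) = (-10*log(2) - 2*log(5)) - (-log(4)) = -8*log(2) - 2*log(5).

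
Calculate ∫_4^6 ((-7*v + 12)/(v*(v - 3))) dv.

Factor the denominator: v**2 - 3*v = v(v - 3).
Partial fractions: (-7*v + 12)/(v*(v - 3)) = -4/v - 3/(v - 3).
An antiderivative is F(v) = -4*log(v) - 3*log(v - 3).
Then F(6) - F(4) = (-7*log(3) - 4*log(2)) - (-8*log(2)) = -7*log(3) + 4*log(2).

-7*log(3) + 4*log(2)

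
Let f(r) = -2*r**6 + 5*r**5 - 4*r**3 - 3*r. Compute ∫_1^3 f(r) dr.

By the power rule, an antiderivative is F(r) = -2*r**7/7 + 5*r**6/6 - r**4 - 3*r**2/2.
Then F(3) - F(1) = (-783/7) - (-41/21) = -2308/21.

-2308/21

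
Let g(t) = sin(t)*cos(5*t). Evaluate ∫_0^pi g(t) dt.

0

Use the identity sin(t)cos(5*t) = [sin(6*t) + sin(-4*t)]/2.
An antiderivative is F(t) = cos(4*t)/8 - cos(6*t)/12.
Then F(pi) - F(0) = (1/24) - (1/24) = 0.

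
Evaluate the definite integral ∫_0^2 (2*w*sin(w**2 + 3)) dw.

Let u = w**2 + 3, so du = 2*w dw. When w = 0, u = 3; when w = 2, u = 7.
The integral becomes ∫ sin(u) du from 3 to 7, with antiderivative -cos(u).
Back in w: F(w) = -cos(w**2 + 3).
Then F(2) - F(0) = (-cos(7)) - (-cos(3)) = cos(3) - cos(7).

cos(3) - cos(7)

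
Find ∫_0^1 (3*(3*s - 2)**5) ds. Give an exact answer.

Let u = 3*s - 2, so du = 3 ds. When s = 0, u = -2; when s = 1, u = 1.
The integral becomes ∫ u**5 du from -2 to 1, with antiderivative u**6/6.
Back in s: F(s) = (3*s - 2)**6/6.
Then F(1) - F(0) = (1/6) - (32/3) = -21/2.

-21/2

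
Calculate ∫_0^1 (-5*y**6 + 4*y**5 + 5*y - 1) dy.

61/42

By the power rule, an antiderivative is F(y) = -5*y**7/7 + 2*y**6/3 + 5*y**2/2 - y.
Then F(1) - F(0) = (61/42) - (0) = 61/42.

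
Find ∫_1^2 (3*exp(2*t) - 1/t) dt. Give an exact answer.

-3*exp(2)/2 - log(2) + 3*exp(4)/2

An antiderivative is F(t) = 3*exp(2*t)/2 - log(t).
Then F(2) - F(1) = (-log(2) + 3*exp(4)/2) - (3*exp(2)/2) = -3*exp(2)/2 - log(2) + 3*exp(4)/2.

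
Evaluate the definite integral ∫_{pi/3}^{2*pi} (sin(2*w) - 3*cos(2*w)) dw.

-3/4 + 3*sqrt(3)/4

An antiderivative is F(w) = -3*sin(2*w)/2 - cos(2*w)/2.
Then F(2*pi) - F(pi/3) = (-1/2) - (1/4 - 3*sqrt(3)/4) = -3/4 + 3*sqrt(3)/4.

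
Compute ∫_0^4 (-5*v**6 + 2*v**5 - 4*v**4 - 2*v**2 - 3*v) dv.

By the power rule, an antiderivative is F(v) = -5*v**7/7 + v**6/3 - 4*v**5/5 - 2*v**3/3 - 3*v**2/2.
Then F(4) - F(0) = (-1178456/105) - (0) = -1178456/105.

-1178456/105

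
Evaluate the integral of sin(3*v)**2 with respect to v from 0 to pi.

Use the identity sin^2(3*v) = (1 - cos(6*v))/2.
An antiderivative is F(v) = v/2 - sin(6*v)/12.
Then F(pi) - F(0) = (pi/2) - (0) = pi/2.

pi/2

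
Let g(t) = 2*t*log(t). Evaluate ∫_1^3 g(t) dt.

-4 + 9*log(3)

Integrate by parts once (u = ln t, dv = 2*t dt).
An antiderivative is F(t) = t**2*(2*log(t) - 1)/2.
Then F(3) - F(1) = (-9/2 + 9*log(3)) - (-1/2) = -4 + 9*log(3).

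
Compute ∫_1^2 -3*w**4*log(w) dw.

93/25 - 96*log(2)/5

Integrate by parts once (u = ln w, dv = -3*w**4 dw).
An antiderivative is F(w) = -3*w**5*(5*log(w) - 1)/25.
Then F(2) - F(1) = (96/25 - 96*log(2)/5) - (3/25) = 93/25 - 96*log(2)/5.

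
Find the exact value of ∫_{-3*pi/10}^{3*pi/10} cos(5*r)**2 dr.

3*pi/10

Use the identity cos^2(5*r) = (1 + cos(10*r))/2.
An antiderivative is F(r) = r/2 + sin(10*r)/20.
Then F(3*pi/10) - F(-3*pi/10) = (3*pi/20) - (-3*pi/20) = 3*pi/10.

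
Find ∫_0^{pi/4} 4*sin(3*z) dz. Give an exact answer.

2*sqrt(2)/3 + 4/3

An antiderivative is F(z) = -4*cos(3*z)/3.
Then F(pi/4) - F(0) = (2*sqrt(2)/3) - (-4/3) = 2*sqrt(2)/3 + 4/3.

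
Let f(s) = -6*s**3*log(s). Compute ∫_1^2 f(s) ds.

Integrate by parts once (u = ln s, dv = -6*s**3 ds).
An antiderivative is F(s) = -3*s**4*(4*log(s) - 1)/8.
Then F(2) - F(1) = (6 - 24*log(2)) - (3/8) = 45/8 - 24*log(2).

45/8 - 24*log(2)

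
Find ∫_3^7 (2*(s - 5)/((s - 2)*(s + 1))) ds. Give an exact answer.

log(16/25)

Factor the denominator: s**2 - s - 2 = (s + 1)(s - 2).
Partial fractions: 2*(s - 5)/((s - 2)*(s + 1)) = 4/(s + 1) - 2/(s - 2).
An antiderivative is F(s) = -2*log(s - 2) + 4*log(s + 1).
Then F(7) - F(3) = (-2*log(5) + 12*log(2)) - (8*log(2)) = log(16/25).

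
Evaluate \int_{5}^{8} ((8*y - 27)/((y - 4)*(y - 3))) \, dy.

Factor the denominator: y**2 - 7*y + 12 = (y - 3)(y - 4).
Partial fractions: (8*y - 27)/((y - 4)*(y - 3)) = 3/(y - 3) + 5/(y - 4).
An antiderivative is F(y) = 5*log(y - 4) + 3*log(y - 3).
Then F(8) - F(5) = (3*log(5) + 10*log(2)) - (log(8)) = 3*log(5) + 7*log(2).

3*log(5) + 7*log(2)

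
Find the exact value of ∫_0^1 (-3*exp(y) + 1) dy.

An antiderivative is F(y) = y - 3*exp(y).
Then F(1) - F(0) = (1 - 3*E) - (-3) = 4 - 3*E.

4 - 3*E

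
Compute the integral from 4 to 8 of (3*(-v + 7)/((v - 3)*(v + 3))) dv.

Factor the denominator: v**2 - 9 = (v + 3)(v - 3).
Partial fractions: 3*(-v + 7)/((v - 3)*(v + 3)) = -5/(v + 3) + 2/(v - 3).
An antiderivative is F(v) = 2*log(v - 3) - 5*log(v + 3).
Then F(8) - F(4) = (-5*log(11) + 2*log(5)) - (-5*log(7)) = -5*log(11) + 2*log(5) + 5*log(7).

-5*log(11) + 2*log(5) + 5*log(7)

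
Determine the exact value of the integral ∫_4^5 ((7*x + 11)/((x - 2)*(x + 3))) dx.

-2*log(7) + log(2) + 5*log(3)

Factor the denominator: x**2 + x - 6 = (x + 3)(x - 2).
Partial fractions: (7*x + 11)/((x - 2)*(x + 3)) = 2/(x + 3) + 5/(x - 2).
An antiderivative is F(x) = 5*log(x - 2) + 2*log(x + 3).
Then F(5) - F(4) = (6*log(2) + 5*log(3)) - (5*log(2) + 2*log(7)) = -2*log(7) + log(2) + 5*log(3).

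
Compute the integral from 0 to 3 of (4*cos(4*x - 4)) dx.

Let u = 4*x - 4, so du = 4 dx. When x = 0, u = -4; when x = 3, u = 8.
The integral becomes ∫ cos(u) du from -4 to 8, with antiderivative sin(u).
Back in x: F(x) = sin(4*x - 4).
Then F(3) - F(0) = (sin(8)) - (-sin(4)) = sin(4) + sin(8).

sin(4) + sin(8)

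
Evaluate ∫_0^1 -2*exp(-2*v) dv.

-1 + exp(-2)

An antiderivative is F(v) = exp(-2*v).
Then F(1) - F(0) = (exp(-2)) - (1) = -1 + exp(-2).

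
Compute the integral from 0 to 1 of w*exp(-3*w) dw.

(-4 + exp(3))*exp(-3)/9

Integrate by parts once (u = w, dv = exp(-3*w) dw).
An antiderivative is F(w) = (-3*w - 1)*exp(-3*w)/9.
Then F(1) - F(0) = (-4*exp(-3)/9) - (-1/9) = (-4 + exp(3))*exp(-3)/9.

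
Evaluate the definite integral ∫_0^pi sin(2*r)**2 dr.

Use the identity sin^2(2*r) = (1 - cos(4*r))/2.
An antiderivative is F(r) = r/2 - sin(4*r)/8.
Then F(pi) - F(0) = (pi/2) - (0) = pi/2.

pi/2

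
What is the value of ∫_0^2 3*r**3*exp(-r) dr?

18 - 114*exp(-2)

Integrate by parts 3 times (u = r^3, dv = 3*exp(-r) dr).
An antiderivative is F(r) = (-3*r**3 - 9*r**2 - 18*r - 18)*exp(-r).
Then F(2) - F(0) = (-114*exp(-2)) - (-18) = 18 - 114*exp(-2).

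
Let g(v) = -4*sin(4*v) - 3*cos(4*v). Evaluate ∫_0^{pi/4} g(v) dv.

-2

An antiderivative is F(v) = -3*sin(4*v)/4 + cos(4*v).
Then F(pi/4) - F(0) = (-1) - (1) = -2.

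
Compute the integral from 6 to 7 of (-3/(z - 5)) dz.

An antiderivative is F(z) = -3*log(z - 5).
Then F(7) - F(6) = (-log(8)) - (0) = -log(8).

-log(8)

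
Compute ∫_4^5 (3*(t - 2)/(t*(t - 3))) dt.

Factor the denominator: t**2 - 3*t = t(t - 3).
Partial fractions: 3*(t - 2)/(t*(t - 3)) = 2/t + 1/(t - 3).
An antiderivative is F(t) = 2*log(t) + log(t - 3).
Then F(5) - F(4) = (log(50)) - (log(16)) = log(25/8).

log(25/8)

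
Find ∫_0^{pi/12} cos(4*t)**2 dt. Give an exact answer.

Use the identity cos^2(4*t) = (1 + cos(8*t))/2.
An antiderivative is F(t) = t/2 + sin(8*t)/16.
Then F(pi/12) - F(0) = (sqrt(3)/32 + pi/24) - (0) = sqrt(3)/32 + pi/24.

sqrt(3)/32 + pi/24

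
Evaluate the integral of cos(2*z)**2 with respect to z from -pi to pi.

Use the identity cos^2(2*z) = (1 + cos(4*z))/2.
An antiderivative is F(z) = z/2 + sin(4*z)/8.
Then F(pi) - F(-pi) = (pi/2) - (-pi/2) = pi.

pi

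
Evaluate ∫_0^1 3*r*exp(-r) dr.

Integrate by parts once (u = r, dv = 3*exp(-r) dr).
An antiderivative is F(r) = (-3*r - 3)*exp(-r).
Then F(1) - F(0) = (-6*exp(-1)) - (-3) = 3 - 6*exp(-1).

3 - 6*exp(-1)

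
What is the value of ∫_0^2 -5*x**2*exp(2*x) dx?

5/4 - 25*exp(4)/4

Integrate by parts twice (u = x^2, dv = -5*exp(2*x) dx).
An antiderivative is F(x) = (-10*x**2 + 10*x - 5)*exp(2*x)/4.
Then F(2) - F(0) = (-25*exp(4)/4) - (-5/4) = 5/4 - 25*exp(4)/4.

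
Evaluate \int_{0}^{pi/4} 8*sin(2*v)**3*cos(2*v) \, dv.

1

Let u = sin(2*v), so du = 2*cos(2*v) dv. When v = 0, u = 0; when v = pi/4, u = 1.
The integral becomes 4·∫ u**3 du from 0 to 1, with antiderivative u**4.
Back in v: F(v) = sin(2*v)**4.
Then F(pi/4) - F(0) = (1) - (0) = 1.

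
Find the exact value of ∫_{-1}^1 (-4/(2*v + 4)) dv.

-log(9)

An antiderivative is F(v) = -2*log(2*v + 4).
Then F(1) - F(-1) = (-log(36)) - (-log(4)) = -log(9).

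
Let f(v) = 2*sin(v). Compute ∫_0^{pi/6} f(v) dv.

2 - sqrt(3)

An antiderivative is F(v) = -2*cos(v).
Then F(pi/6) - F(0) = (-sqrt(3)) - (-2) = 2 - sqrt(3).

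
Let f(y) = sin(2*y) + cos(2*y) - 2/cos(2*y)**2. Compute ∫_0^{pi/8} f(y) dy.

-1/2

An antiderivative is F(y) = sin(2*y)/2 - cos(2*y)/2 - tan(2*y).
Then F(pi/8) - F(0) = (-1) - (-1/2) = -1/2.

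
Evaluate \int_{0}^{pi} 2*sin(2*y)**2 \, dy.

pi

Use the identity sin^2(2*y) = (1 - cos(4*y))/2.
An antiderivative is F(y) = y - sin(4*y)/4.
Then F(pi) - F(0) = (pi) - (0) = pi.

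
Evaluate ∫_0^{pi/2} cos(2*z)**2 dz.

pi/4

Use the identity cos^2(2*z) = (1 + cos(4*z))/2.
An antiderivative is F(z) = z/2 + sin(4*z)/8.
Then F(pi/2) - F(0) = (pi/4) - (0) = pi/4.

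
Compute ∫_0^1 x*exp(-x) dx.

1 - 2*exp(-1)

Integrate by parts once (u = x, dv = exp(-x) dx).
An antiderivative is F(x) = (-x - 1)*exp(-x).
Then F(1) - F(0) = (-2*exp(-1)) - (-1) = 1 - 2*exp(-1).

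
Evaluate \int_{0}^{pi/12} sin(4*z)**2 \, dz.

-sqrt(3)/32 + pi/24

Use the identity sin^2(4*z) = (1 - cos(8*z))/2.
An antiderivative is F(z) = z/2 - sin(8*z)/16.
Then F(pi/12) - F(0) = (-sqrt(3)/32 + pi/24) - (0) = -sqrt(3)/32 + pi/24.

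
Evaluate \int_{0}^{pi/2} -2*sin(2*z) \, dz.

An antiderivative is F(z) = cos(2*z).
Then F(pi/2) - F(0) = (-1) - (1) = -2.

-2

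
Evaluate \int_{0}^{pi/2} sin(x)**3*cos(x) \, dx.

1/4

Let u = sin(x), so du = cos(x) dx. When x = 0, u = 0; when x = pi/2, u = 1.
The integral becomes ∫ u**3 du from 0 to 1, with antiderivative u**4/4.
Back in x: F(x) = sin(x)**4/4.
Then F(pi/2) - F(0) = (1/4) - (0) = 1/4.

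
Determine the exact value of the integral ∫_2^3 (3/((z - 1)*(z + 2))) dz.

Factor the denominator: z**2 + z - 2 = (z + 2)(z - 1).
Partial fractions: 3/((z - 1)*(z + 2)) = -1/(z + 2) + 1/(z - 1).
An antiderivative is F(z) = log(z - 1) - log(z + 2).
Then F(3) - F(2) = (log(2/5)) - (-log(4)) = log(8/5).

log(8/5)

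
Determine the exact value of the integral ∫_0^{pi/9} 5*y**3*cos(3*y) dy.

-5*sqrt(3)*pi/81 + 5*sqrt(3)*pi**3/4374 + 5*pi**2/486 + 5/27

Integrate by parts 3 times (u = y^3, dv = 5*cos(3*y) dy).
An antiderivative is F(y) = 5*y**3*sin(3*y)/3 + 5*y**2*cos(3*y)/3 - 10*y*sin(3*y)/9 - 10*cos(3*y)/27.
Then F(pi/9) - F(0) = (-5*sqrt(3)*pi/81 - 5/27 + 5*sqrt(3)*pi**3/4374 + 5*pi**2/486) - (-10/27) = -5*sqrt(3)*pi/81 + 5*sqrt(3)*pi**3/4374 + 5*pi**2/486 + 5/27.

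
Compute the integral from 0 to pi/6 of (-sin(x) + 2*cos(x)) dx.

sqrt(3)/2

An antiderivative is F(x) = 2*sin(x) + cos(x).
Then F(pi/6) - F(0) = (sqrt(3)/2 + 1) - (1) = sqrt(3)/2.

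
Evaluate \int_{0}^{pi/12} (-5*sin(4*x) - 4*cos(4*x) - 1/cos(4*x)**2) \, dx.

An antiderivative is F(x) = -sin(4*x) + 5*cos(4*x)/4 - tan(4*x)/4.
Then F(pi/12) - F(0) = (5/8 - 3*sqrt(3)/4) - (5/4) = -3*sqrt(3)/4 - 5/8.

-3*sqrt(3)/4 - 5/8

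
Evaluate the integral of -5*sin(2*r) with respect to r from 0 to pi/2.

-5

An antiderivative is F(r) = 5*cos(2*r)/2.
Then F(pi/2) - F(0) = (-5/2) - (5/2) = -5.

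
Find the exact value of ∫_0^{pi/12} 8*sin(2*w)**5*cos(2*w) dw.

1/96

Let u = sin(2*w), so du = 2*cos(2*w) dw. When w = 0, u = 0; when w = pi/12, u = 1/2.
The integral becomes 4·∫ u**5 du from 0 to 1/2, with antiderivative 2*u**6/3.
Back in w: F(w) = 2*sin(2*w)**6/3.
Then F(pi/12) - F(0) = (1/96) - (0) = 1/96.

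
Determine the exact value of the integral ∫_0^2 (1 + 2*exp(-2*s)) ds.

An antiderivative is F(s) = s - exp(-2*s).
Then F(2) - F(0) = (2 - exp(-4)) - (-1) = 3 - exp(-4).

3 - exp(-4)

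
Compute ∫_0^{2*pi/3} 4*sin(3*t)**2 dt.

4*pi/3

Use the identity sin^2(3*t) = (1 - cos(6*t))/2.
An antiderivative is F(t) = 2*t - sin(6*t)/3.
Then F(2*pi/3) - F(0) = (4*pi/3) - (0) = 4*pi/3.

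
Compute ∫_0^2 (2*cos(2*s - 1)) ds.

sin(3) + sin(1)

Let u = 2*s - 1, so du = 2 ds. When s = 0, u = -1; when s = 2, u = 3.
The integral becomes ∫ cos(u) du from -1 to 3, with antiderivative sin(u).
Back in s: F(s) = sin(2*s - 1).
Then F(2) - F(0) = (sin(3)) - (-sin(1)) = sin(3) + sin(1).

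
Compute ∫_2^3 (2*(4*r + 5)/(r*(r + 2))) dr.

Factor the denominator: r**2 + 2*r = (r + 2)r.
Partial fractions: 2*(4*r + 5)/(r*(r + 2)) = 3/(r + 2) + 5/r.
An antiderivative is F(r) = 5*log(r) + 3*log(r + 2).
Then F(3) - F(2) = (3*log(5) + 5*log(3)) - (11*log(2)) = -11*log(2) + 3*log(5) + 5*log(3).

-11*log(2) + 3*log(5) + 5*log(3)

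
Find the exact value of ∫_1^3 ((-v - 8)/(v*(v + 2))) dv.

Factor the denominator: v**2 + 2*v = (v + 2)v.
Partial fractions: (-v - 8)/(v*(v + 2)) = 3/(v + 2) - 4/v.
An antiderivative is F(v) = -4*log(v) + 3*log(v + 2).
Then F(3) - F(1) = (-4*log(3) + 3*log(5)) - (log(27)) = -7*log(3) + 3*log(5).

-7*log(3) + 3*log(5)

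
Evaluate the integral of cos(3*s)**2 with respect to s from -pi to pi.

Use the identity cos^2(3*s) = (1 + cos(6*s))/2.
An antiderivative is F(s) = s/2 + sin(6*s)/12.
Then F(pi) - F(-pi) = (pi/2) - (-pi/2) = pi.

pi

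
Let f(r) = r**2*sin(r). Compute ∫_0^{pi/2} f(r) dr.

-2 + pi

Integrate by parts twice (u = r^2, dv = sin(r) dr).
An antiderivative is F(r) = -r**2*cos(r) + 2*r*sin(r) + 2*cos(r).
Then F(pi/2) - F(0) = (pi) - (2) = -2 + pi.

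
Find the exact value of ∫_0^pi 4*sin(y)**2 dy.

2*pi

Use the identity sin^2(y) = (1 - cos(2*y))/2.
An antiderivative is F(y) = 2*y - sin(2*y).
Then F(pi) - F(0) = (2*pi) - (0) = 2*pi.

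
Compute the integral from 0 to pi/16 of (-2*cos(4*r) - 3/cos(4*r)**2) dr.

-3/4 - sqrt(2)/4

An antiderivative is F(r) = -sin(4*r)/2 - 3*tan(4*r)/4.
Then F(pi/16) - F(0) = (-3/4 - sqrt(2)/4) - (0) = -3/4 - sqrt(2)/4.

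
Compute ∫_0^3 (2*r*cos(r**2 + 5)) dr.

-sin(5) + sin(14)

Let u = r**2 + 5, so du = 2*r dr. When r = 0, u = 5; when r = 3, u = 14.
The integral becomes ∫ cos(u) du from 5 to 14, with antiderivative sin(u).
Back in r: F(r) = sin(r**2 + 5).
Then F(3) - F(0) = (sin(14)) - (sin(5)) = -sin(5) + sin(14).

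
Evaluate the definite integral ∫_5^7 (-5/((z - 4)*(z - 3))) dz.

-5*log(3) + 5*log(2)

Factor the denominator: z**2 - 7*z + 12 = (z - 3)(z - 4).
Partial fractions: -5/((z - 4)*(z - 3)) = 5/(z - 3) - 5/(z - 4).
An antiderivative is F(z) = -5*log(z - 4) + 5*log(z - 3).
Then F(7) - F(5) = (-5*log(3) + 10*log(2)) - (log(32)) = -5*log(3) + 5*log(2).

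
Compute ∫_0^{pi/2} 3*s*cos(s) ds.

Integrate by parts once (u = s, dv = 3*cos(s) ds).
An antiderivative is F(s) = 3*s*sin(s) + 3*cos(s).
Then F(pi/2) - F(0) = (3*pi/2) - (3) = -3 + 3*pi/2.

-3 + 3*pi/2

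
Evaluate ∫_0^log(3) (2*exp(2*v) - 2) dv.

An antiderivative is F(v) = exp(2*v) - 2*v.
Then F(log(3)) - F(0) = (9 - log(9)) - (1) = 8 - 2*log(3).

8 - 2*log(3)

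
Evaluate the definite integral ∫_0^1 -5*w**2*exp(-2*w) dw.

-5/4 + 25*exp(-2)/4

Integrate by parts twice (u = w^2, dv = -5*exp(-2*w) dw).
An antiderivative is F(w) = (10*w**2 + 10*w + 5)*exp(-2*w)/4.
Then F(1) - F(0) = (25*exp(-2)/4) - (5/4) = -5/4 + 25*exp(-2)/4.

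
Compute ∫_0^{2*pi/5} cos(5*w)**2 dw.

pi/5

Use the identity cos^2(5*w) = (1 + cos(10*w))/2.
An antiderivative is F(w) = w/2 + sin(10*w)/20.
Then F(2*pi/5) - F(0) = (pi/5) - (0) = pi/5.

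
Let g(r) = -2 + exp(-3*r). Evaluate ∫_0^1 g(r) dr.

-5/3 - exp(-3)/3

An antiderivative is F(r) = -2*r - exp(-3*r)/3.
Then F(1) - F(0) = (-2 - exp(-3)/3) - (-1/3) = -5/3 - exp(-3)/3.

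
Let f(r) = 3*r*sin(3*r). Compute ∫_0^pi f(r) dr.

pi

Integrate by parts once (u = r, dv = 3*sin(3*r) dr).
An antiderivative is F(r) = -r*cos(3*r) + sin(3*r)/3.
Then F(pi) - F(0) = (pi) - (0) = pi.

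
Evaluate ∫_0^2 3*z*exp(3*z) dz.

Integrate by parts once (u = z, dv = 3*exp(3*z) dz).
An antiderivative is F(z) = (3*z - 1)*exp(3*z)/3.
Then F(2) - F(0) = (5*exp(6)/3) - (-1/3) = 1/3 + 5*exp(6)/3.

1/3 + 5*exp(6)/3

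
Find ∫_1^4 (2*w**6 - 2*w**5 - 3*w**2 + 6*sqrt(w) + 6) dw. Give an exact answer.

By the power rule, an antiderivative is F(w) = 2*w**7/7 - w**6/3 + 4*w**(3/2) - w**3 + 6*w.
Then F(4) - F(1) = (69464/21) - (188/21) = 23092/7.

23092/7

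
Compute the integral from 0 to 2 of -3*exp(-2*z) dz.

An antiderivative is F(z) = 3*exp(-2*z)/2.
Then F(2) - F(0) = (3*exp(-4)/2) - (3/2) = -3/2 + 3*exp(-4)/2.

-3/2 + 3*exp(-4)/2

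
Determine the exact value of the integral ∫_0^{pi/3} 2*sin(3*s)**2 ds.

pi/3

Use the identity sin^2(3*s) = (1 - cos(6*s))/2.
An antiderivative is F(s) = s - sin(6*s)/6.
Then F(pi/3) - F(0) = (pi/3) - (0) = pi/3.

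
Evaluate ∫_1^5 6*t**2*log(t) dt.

-248/3 + 250*log(5)

Integrate by parts once (u = ln t, dv = 6*t**2 dt).
An antiderivative is F(t) = 2*t**3*(3*log(t) - 1)/3.
Then F(5) - F(1) = (-250/3 + 250*log(5)) - (-2/3) = -248/3 + 250*log(5).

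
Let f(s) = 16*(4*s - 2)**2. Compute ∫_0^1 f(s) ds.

Let u = 4*s - 2, so du = 4 ds. When s = 0, u = -2; when s = 1, u = 2.
The integral becomes 4·∫ u**2 du from -2 to 2, with antiderivative 4*u**3/3.
Back in s: F(s) = 4*(4*s - 2)**3/3.
Then F(1) - F(0) = (32/3) - (-32/3) = 64/3.

64/3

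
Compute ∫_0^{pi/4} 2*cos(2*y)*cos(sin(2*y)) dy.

Let u = sin(2*y), so du = 2*cos(2*y) dy. When y = 0, u = 0; when y = pi/4, u = 1.
The integral becomes ∫ cos(u) du from 0 to 1, with antiderivative sin(u).
Back in y: F(y) = sin(sin(2*y)).
Then F(pi/4) - F(0) = (sin(1)) - (0) = sin(1).

sin(1)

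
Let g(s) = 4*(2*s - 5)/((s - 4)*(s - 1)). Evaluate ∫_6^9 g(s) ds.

8*log(2)

Factor the denominator: s**2 - 5*s + 4 = (s - 1)(s - 4).
Partial fractions: 4*(2*s - 5)/((s - 4)*(s - 1)) = 4/(s - 1) + 4/(s - 4).
An antiderivative is F(s) = 4*log(s - 4) + 4*log(s - 1).
Then F(9) - F(6) = (4*log(5) + 12*log(2)) - (4*log(2) + 4*log(5)) = 8*log(2).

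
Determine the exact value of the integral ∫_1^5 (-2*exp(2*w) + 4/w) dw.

An antiderivative is F(w) = -exp(2*w) + 4*log(w).
Then F(5) - F(1) = (-exp(10) + 4*log(5)) - (-exp(2)) = -exp(10) + 4*log(5) + exp(2).

-exp(10) + 4*log(5) + exp(2)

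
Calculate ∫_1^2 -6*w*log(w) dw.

Integrate by parts once (u = ln w, dv = -6*w dw).
An antiderivative is F(w) = -3*w**2*(2*log(w) - 1)/2.
Then F(2) - F(1) = (6 - 12*log(2)) - (3/2) = 9/2 - 12*log(2).

9/2 - 12*log(2)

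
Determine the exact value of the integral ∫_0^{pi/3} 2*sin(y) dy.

An antiderivative is F(y) = -2*cos(y).
Then F(pi/3) - F(0) = (-1) - (-2) = 1.

1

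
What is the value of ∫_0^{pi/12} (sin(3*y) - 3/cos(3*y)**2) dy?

-2/3 - sqrt(2)/6

An antiderivative is F(y) = -cos(3*y)/3 - tan(3*y).
Then F(pi/12) - F(0) = (-1 - sqrt(2)/6) - (-1/3) = -2/3 - sqrt(2)/6.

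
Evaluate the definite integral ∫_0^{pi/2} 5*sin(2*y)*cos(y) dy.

Use the identity sin(2*y)cos(y) = [sin(3*y) + sin(y)]/2.
An antiderivative is F(y) = -5*cos(y)/2 - 5*cos(3*y)/6.
Then F(pi/2) - F(0) = (0) - (-10/3) = 10/3.

10/3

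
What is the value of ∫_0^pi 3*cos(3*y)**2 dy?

Use the identity cos^2(3*y) = (1 + cos(6*y))/2.
An antiderivative is F(y) = 3*y/2 + sin(6*y)/4.
Then F(pi) - F(0) = (3*pi/2) - (0) = 3*pi/2.

3*pi/2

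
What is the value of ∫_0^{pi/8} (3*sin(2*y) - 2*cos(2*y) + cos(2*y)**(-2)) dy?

2 - 5*sqrt(2)/4

An antiderivative is F(y) = -sin(2*y) - 3*cos(2*y)/2 + tan(2*y)/2.
Then F(pi/8) - F(0) = (1/2 - 5*sqrt(2)/4) - (-3/2) = 2 - 5*sqrt(2)/4.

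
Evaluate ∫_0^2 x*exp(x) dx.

1 + exp(2)

Integrate by parts once (u = x, dv = exp(x) dx).
An antiderivative is F(x) = (x - 1)*exp(x).
Then F(2) - F(0) = (exp(2)) - (-1) = 1 + exp(2).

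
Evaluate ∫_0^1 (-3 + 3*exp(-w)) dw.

An antiderivative is F(w) = -3*w - 3*exp(-w).
Then F(1) - F(0) = (-3 - 3*exp(-1)) - (-3) = -3*exp(-1).

-3*exp(-1)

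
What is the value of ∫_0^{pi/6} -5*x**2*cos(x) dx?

Integrate by parts twice (u = x^2, dv = -5*cos(x) dx).
An antiderivative is F(x) = -5*x**2*sin(x) - 10*x*cos(x) + 10*sin(x).
Then F(pi/6) - F(0) = (-5*sqrt(3)*pi/6 - 5*pi**2/72 + 5) - (0) = -5*sqrt(3)*pi/6 - 5*pi**2/72 + 5.

-5*sqrt(3)*pi/6 - 5*pi**2/72 + 5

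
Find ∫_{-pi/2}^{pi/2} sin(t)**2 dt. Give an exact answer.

Use the identity sin^2(t) = (1 - cos(2*t))/2.
An antiderivative is F(t) = t/2 - sin(2*t)/4.
Then F(pi/2) - F(-pi/2) = (pi/4) - (-pi/4) = pi/2.

pi/2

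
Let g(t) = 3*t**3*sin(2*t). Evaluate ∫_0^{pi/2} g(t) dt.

Integrate by parts 3 times (u = t^3, dv = 3*sin(2*t) dt).
An antiderivative is F(t) = -3*t**3*cos(2*t)/2 + 9*t**2*sin(2*t)/4 + 9*t*cos(2*t)/4 - 9*sin(2*t)/8.
Then F(pi/2) - F(0) = (3*pi*(-6 + pi**2)/16) - (0) = 3*pi*(-6 + pi**2)/16.

3*pi*(-6 + pi**2)/16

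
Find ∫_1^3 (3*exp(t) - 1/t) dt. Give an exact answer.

-3*exp(1) - log(3) + 3*exp(3)

An antiderivative is F(t) = 3*exp(t) - log(t).
Then F(3) - F(1) = (-log(3) + 3*exp(3)) - (3*exp(1)) = -3*exp(1) - log(3) + 3*exp(3).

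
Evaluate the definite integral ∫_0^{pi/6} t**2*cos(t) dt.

Integrate by parts twice (u = t^2, dv = cos(t) dt).
An antiderivative is F(t) = t**2*sin(t) + 2*t*cos(t) - 2*sin(t).
Then F(pi/6) - F(0) = (-1 + pi**2/72 + sqrt(3)*pi/6) - (0) = -1 + pi**2/72 + sqrt(3)*pi/6.

-1 + pi**2/72 + sqrt(3)*pi/6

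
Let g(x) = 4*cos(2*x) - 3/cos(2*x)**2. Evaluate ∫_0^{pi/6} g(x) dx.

An antiderivative is F(x) = 2*sin(2*x) - 3*tan(2*x)/2.
Then F(pi/6) - F(0) = (-sqrt(3)/2) - (0) = -sqrt(3)/2.

-sqrt(3)/2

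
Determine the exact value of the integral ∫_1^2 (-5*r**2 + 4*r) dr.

By the power rule, an antiderivative is F(r) = -5*r**3/3 + 2*r**2.
Then F(2) - F(1) = (-16/3) - (1/3) = -17/3.

-17/3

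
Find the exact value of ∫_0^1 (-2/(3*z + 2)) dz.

-2*log(5)/3 + 2*log(2)/3

An antiderivative is F(z) = -2*log(3*z + 2)/3.
Then F(1) - F(0) = (-2*log(5)/3) - (-2*log(2)/3) = -2*log(5)/3 + 2*log(2)/3.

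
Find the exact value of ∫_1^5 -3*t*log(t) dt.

18 - 75*log(5)/2

Integrate by parts once (u = ln t, dv = -3*t dt).
An antiderivative is F(t) = -3*t**2*(2*log(t) - 1)/4.
Then F(5) - F(1) = (75/4 - 75*log(5)/2) - (3/4) = 18 - 75*log(5)/2.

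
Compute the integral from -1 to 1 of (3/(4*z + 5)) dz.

3*log(3)/2

An antiderivative is F(z) = 3*log(4*z + 5)/4.
Then F(1) - F(-1) = (3*log(3)/2) - (0) = 3*log(3)/2.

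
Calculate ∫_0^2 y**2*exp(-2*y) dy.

(-13 + exp(4))*exp(-4)/4

Integrate by parts twice (u = y^2, dv = exp(-2*y) dy).
An antiderivative is F(y) = (-2*y**2 - 2*y - 1)*exp(-2*y)/4.
Then F(2) - F(0) = (-13*exp(-4)/4) - (-1/4) = (-13 + exp(4))*exp(-4)/4.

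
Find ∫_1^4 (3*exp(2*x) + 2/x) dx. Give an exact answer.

An antiderivative is F(x) = 3*exp(2*x)/2 + 2*log(x).
Then F(4) - F(1) = (log(16) + 3*exp(8)/2) - (3*exp(2)/2) = -3*exp(2)/2 + log(16) + 3*exp(8)/2.

-3*exp(2)/2 + log(16) + 3*exp(8)/2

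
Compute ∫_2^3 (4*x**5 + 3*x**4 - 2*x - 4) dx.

8414/15

By the power rule, an antiderivative is F(x) = 2*x**6/3 + 3*x**5/5 - x**2 - 4*x.
Then F(3) - F(2) = (3054/5) - (748/15) = 8414/15.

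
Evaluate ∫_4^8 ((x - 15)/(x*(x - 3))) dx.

-4*log(5) + 5*log(2)

Factor the denominator: x**2 - 3*x = x(x - 3).
Partial fractions: (x - 15)/(x*(x - 3)) = 5/x - 4/(x - 3).
An antiderivative is F(x) = 5*log(x) - 4*log(x - 3).
Then F(8) - F(4) = (-4*log(5) + 15*log(2)) - (10*log(2)) = -4*log(5) + 5*log(2).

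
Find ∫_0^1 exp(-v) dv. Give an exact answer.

1 - exp(-1)

An antiderivative is F(v) = -exp(-v).
Then F(1) - F(0) = (-exp(-1)) - (-1) = 1 - exp(-1).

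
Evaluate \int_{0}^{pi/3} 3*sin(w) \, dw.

An antiderivative is F(w) = -3*cos(w).
Then F(pi/3) - F(0) = (-3/2) - (-3) = 3/2.

3/2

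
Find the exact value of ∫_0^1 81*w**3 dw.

Let u = 3*w, so du = 3 dw. When w = 0, u = 0; when w = 1, u = 3.
The integral becomes ∫ u**3 du from 0 to 3, with antiderivative u**4/4.
Back in w: F(w) = 81*w**4/4.
Then F(1) - F(0) = (81/4) - (0) = 81/4.

81/4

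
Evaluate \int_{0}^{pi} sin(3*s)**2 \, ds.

Use the identity sin^2(3*s) = (1 - cos(6*s))/2.
An antiderivative is F(s) = s/2 - sin(6*s)/12.
Then F(pi) - F(0) = (pi/2) - (0) = pi/2.

pi/2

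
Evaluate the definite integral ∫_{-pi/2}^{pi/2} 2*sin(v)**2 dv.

Use the identity sin^2(v) = (1 - cos(2*v))/2.
An antiderivative is F(v) = v - sin(2*v)/2.
Then F(pi/2) - F(-pi/2) = (pi/2) - (-pi/2) = pi.

pi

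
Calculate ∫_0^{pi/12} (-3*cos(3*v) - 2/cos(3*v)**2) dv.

-sqrt(2)/2 - 2/3

An antiderivative is F(v) = -sin(3*v) - 2*tan(3*v)/3.
Then F(pi/12) - F(0) = (-sqrt(2)/2 - 2/3) - (0) = -sqrt(2)/2 - 2/3.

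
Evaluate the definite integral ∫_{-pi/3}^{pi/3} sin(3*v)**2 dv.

pi/3

Use the identity sin^2(3*v) = (1 - cos(6*v))/2.
An antiderivative is F(v) = v/2 - sin(6*v)/12.
Then F(pi/3) - F(-pi/3) = (pi/6) - (-pi/6) = pi/3.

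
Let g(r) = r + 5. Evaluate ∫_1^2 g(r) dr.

By the power rule, an antiderivative is F(r) = r**2/2 + 5*r.
Then F(2) - F(1) = (12) - (11/2) = 13/2.

13/2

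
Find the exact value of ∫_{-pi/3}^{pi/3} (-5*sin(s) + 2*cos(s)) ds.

An antiderivative is F(s) = 2*sin(s) + 5*cos(s).
Then F(pi/3) - F(-pi/3) = (sqrt(3) + 5/2) - (5/2 - sqrt(3)) = 2*sqrt(3).

2*sqrt(3)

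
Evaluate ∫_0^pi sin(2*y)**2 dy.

pi/2

Use the identity sin^2(2*y) = (1 - cos(4*y))/2.
An antiderivative is F(y) = y/2 - sin(4*y)/8.
Then F(pi) - F(0) = (pi/2) - (0) = pi/2.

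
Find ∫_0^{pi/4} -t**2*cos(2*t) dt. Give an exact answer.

1/4 - pi**2/32

Integrate by parts twice (u = t^2, dv = -cos(2*t) dt).
An antiderivative is F(t) = -t**2*sin(2*t)/2 - t*cos(2*t)/2 + sin(2*t)/4.
Then F(pi/4) - F(0) = (1/4 - pi**2/32) - (0) = 1/4 - pi**2/32.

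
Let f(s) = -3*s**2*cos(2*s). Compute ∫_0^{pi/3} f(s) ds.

Integrate by parts twice (u = s^2, dv = -3*cos(2*s) ds).
An antiderivative is F(s) = -3*s**2*sin(2*s)/2 - 3*s*cos(2*s)/2 + 3*sin(2*s)/4.
Then F(pi/3) - F(0) = (-sqrt(3)*pi**2/12 + 3*sqrt(3)/8 + pi/4) - (0) = -sqrt(3)*pi**2/12 + 3*sqrt(3)/8 + pi/4.

-sqrt(3)*pi**2/12 + 3*sqrt(3)/8 + pi/4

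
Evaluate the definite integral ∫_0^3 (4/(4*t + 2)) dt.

log(7)

Let u = 4*t + 2, so du = 4 dt. When t = 0, u = 2; when t = 3, u = 14.
The integral becomes ∫ 1/u du from 2 to 14, with antiderivative log(u).
Back in t: F(t) = log(4*t + 2).
Then F(3) - F(0) = (log(14)) - (log(2)) = log(7).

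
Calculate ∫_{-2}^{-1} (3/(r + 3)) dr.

log(8)

An antiderivative is F(r) = 3*log(r + 3).
Then F(-1) - F(-2) = (log(8)) - (0) = log(8).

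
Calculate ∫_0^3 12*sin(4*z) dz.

3 - 3*cos(12)

Let u = 4*z, so du = 4 dz. When z = 0, u = 0; when z = 3, u = 12.
The integral becomes 3·∫ sin(u) du from 0 to 12, with antiderivative -3*cos(u).
Back in z: F(z) = -3*cos(4*z).
Then F(3) - F(0) = (-3*cos(12)) - (-3) = 3 - 3*cos(12).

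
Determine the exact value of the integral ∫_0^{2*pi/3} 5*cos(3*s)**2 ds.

5*pi/3

Use the identity cos^2(3*s) = (1 + cos(6*s))/2.
An antiderivative is F(s) = 5*s/2 + 5*sin(6*s)/12.
Then F(2*pi/3) - F(0) = (5*pi/3) - (0) = 5*pi/3.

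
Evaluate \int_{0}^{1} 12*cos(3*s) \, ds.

4*sin(3)

Let u = 3*s, so du = 3 ds. When s = 0, u = 0; when s = 1, u = 3.
The integral becomes 4·∫ cos(u) du from 0 to 3, with antiderivative 4*sin(u).
Back in s: F(s) = 4*sin(3*s).
Then F(1) - F(0) = (4*sin(3)) - (0) = 4*sin(3).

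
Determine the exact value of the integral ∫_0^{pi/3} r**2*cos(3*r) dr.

Integrate by parts twice (u = r^2, dv = cos(3*r) dr).
An antiderivative is F(r) = r**2*sin(3*r)/3 + 2*r*cos(3*r)/9 - 2*sin(3*r)/27.
Then F(pi/3) - F(0) = (-2*pi/27) - (0) = -2*pi/27.

-2*pi/27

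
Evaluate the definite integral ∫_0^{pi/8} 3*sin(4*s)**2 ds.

Use the identity sin^2(4*s) = (1 - cos(8*s))/2.
An antiderivative is F(s) = 3*s/2 - 3*sin(8*s)/16.
Then F(pi/8) - F(0) = (3*pi/16) - (0) = 3*pi/16.

3*pi/16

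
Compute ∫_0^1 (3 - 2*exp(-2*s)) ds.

exp(-2) + 2

An antiderivative is F(s) = 3*s + exp(-2*s).
Then F(1) - F(0) = (exp(-2) + 3) - (1) = exp(-2) + 2.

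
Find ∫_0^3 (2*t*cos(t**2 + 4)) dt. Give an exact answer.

Let u = t**2 + 4, so du = 2*t dt. When t = 0, u = 4; when t = 3, u = 13.
The integral becomes ∫ cos(u) du from 4 to 13, with antiderivative sin(u).
Back in t: F(t) = sin(t**2 + 4).
Then F(3) - F(0) = (sin(13)) - (sin(4)) = sin(13) - sin(4).

sin(13) - sin(4)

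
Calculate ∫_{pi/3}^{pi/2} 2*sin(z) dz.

An antiderivative is F(z) = -2*cos(z).
Then F(pi/2) - F(pi/3) = (0) - (-1) = 1.

1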